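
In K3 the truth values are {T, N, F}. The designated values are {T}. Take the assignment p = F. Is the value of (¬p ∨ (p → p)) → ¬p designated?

¬p = ¬F = T
p → p = F → F = T
¬p ∨ (p → p) = T ∨ T = T
¬p = ¬F = T
(¬p ∨ (p → p)) → ¬p = T → T = T
T ∈ {T}.

Yes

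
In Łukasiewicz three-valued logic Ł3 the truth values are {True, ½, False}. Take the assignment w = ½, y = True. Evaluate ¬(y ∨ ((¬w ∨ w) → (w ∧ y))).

¬w = ¬½ = ½
¬w ∨ w = ½ ∨ ½ = ½
w ∧ y = ½ ∧ True = ½
(¬w ∨ w) → (w ∧ y) = ½ → ½ = True  [min(1, 1−½+½)]
y ∨ ((¬w ∨ w) → (w ∧ y)) = True ∨ True = True
¬(y ∨ ((¬w ∨ w) → (w ∧ y))) = ¬True = False

False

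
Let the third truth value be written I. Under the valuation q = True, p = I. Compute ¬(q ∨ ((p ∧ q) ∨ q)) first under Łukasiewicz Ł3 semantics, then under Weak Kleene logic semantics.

In Łukasiewicz Ł3: p ∧ q = I ∧ True = I
(p ∧ q) ∨ q = I ∨ True = True
q ∨ ((p ∧ q) ∨ q) = True ∨ True = True
¬(q ∨ ((p ∧ q) ∨ q)) = ¬True = False
In Weak Kleene logic: p ∧ q = I ∧ True = I
(p ∧ q) ∨ q = I ∨ True = I
q ∨ ((p ∧ q) ∨ q) = True ∨ I = I
¬(q ∨ ((p ∧ q) ∨ q)) = ¬I = I
They differ because Łukasiewicz Ł3 and Weak Kleene logic treat I differently under the binary connectives.

False; I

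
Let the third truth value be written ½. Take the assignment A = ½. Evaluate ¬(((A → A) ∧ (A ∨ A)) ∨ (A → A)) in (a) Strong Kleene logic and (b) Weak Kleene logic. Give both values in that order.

½; ½

In Strong Kleene logic: A → A = ½ → ½ = ½
A ∨ A = ½ ∨ ½ = ½
(A → A) ∧ (A ∨ A) = ½ ∧ ½ = ½
A → A = ½ → ½ = ½
((A → A) ∧ (A ∨ A)) ∨ (A → A) = ½ ∨ ½ = ½
¬(((A → A) ∧ (A ∨ A)) ∨ (A → A)) = ¬½ = ½
In Weak Kleene logic: A → A = ½ → ½ = ½  [any arg is the third value ⇒ result is the third value]
A ∨ A = ½ ∨ ½ = ½
(A → A) ∧ (A ∨ A) = ½ ∧ ½ = ½
A → A = ½ → ½ = ½
((A → A) ∧ (A ∨ A)) ∨ (A → A) = ½ ∨ ½ = ½
¬(((A → A) ∧ (A ∨ A)) ∨ (A → A)) = ¬½ = ½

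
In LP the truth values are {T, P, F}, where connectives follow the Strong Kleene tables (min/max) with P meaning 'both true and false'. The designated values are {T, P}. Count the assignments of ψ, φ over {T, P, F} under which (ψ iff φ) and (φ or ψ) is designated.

Of the 9 assignments, 6 give a value in {T, P}.

6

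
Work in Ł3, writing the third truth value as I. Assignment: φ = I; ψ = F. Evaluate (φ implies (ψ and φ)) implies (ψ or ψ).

I

ψ and φ = F and I = F
φ implies (ψ and φ) = I implies F = I
ψ or ψ = F or F = F
(φ implies (ψ and φ)) implies (ψ or ψ) = I implies F = I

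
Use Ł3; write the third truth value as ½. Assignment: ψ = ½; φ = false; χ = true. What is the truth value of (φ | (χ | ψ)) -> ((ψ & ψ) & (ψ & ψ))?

½

χ | ψ = true | ½ = true
φ | (χ | ψ) = false | true = true
ψ & ψ = ½ & ½ = ½
ψ & ψ = ½ & ½ = ½
(ψ & ψ) & (ψ & ψ) = ½ & ½ = ½
(φ | (χ | ψ)) -> ((ψ & ψ) & (ψ & ψ)) = true -> ½ = ½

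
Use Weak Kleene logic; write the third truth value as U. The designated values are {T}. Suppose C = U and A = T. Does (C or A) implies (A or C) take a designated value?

C or A = U or T = U
A or C = T or U = U
(C or A) implies (A or C) = U implies U = U  [any arg is the third value ⇒ result is the third value]
U ∉ {T}.

No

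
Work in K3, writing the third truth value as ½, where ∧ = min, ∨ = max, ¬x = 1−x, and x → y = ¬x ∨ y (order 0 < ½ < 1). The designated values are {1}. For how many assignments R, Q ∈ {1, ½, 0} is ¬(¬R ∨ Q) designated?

Designated under: (R=1, Q=0).

1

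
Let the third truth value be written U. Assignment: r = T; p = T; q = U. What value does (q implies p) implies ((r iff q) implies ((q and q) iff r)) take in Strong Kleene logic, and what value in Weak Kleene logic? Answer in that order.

U; U

In Strong Kleene logic: q implies p = U implies T = T  [not U or T]
r iff q = T iff U = U
q and q = U and U = U
(q and q) iff r = U iff T = U
(r iff q) implies ((q and q) iff r) = U implies U = U
(q implies p) implies ((r iff q) implies ((q and q) iff r)) = T implies U = U
In Weak Kleene logic: q implies p = U implies T = U
r iff q = T iff U = U
q and q = U and U = U
(q and q) iff r = U iff T = U
(r iff q) implies ((q and q) iff r) = U implies U = U
(q implies p) implies ((r iff q) implies ((q and q) iff r)) = U implies U = U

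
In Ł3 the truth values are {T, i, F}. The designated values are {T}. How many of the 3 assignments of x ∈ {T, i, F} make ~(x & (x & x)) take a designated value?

1

x=T: F ·
x=i: i ·
x=F: T ✓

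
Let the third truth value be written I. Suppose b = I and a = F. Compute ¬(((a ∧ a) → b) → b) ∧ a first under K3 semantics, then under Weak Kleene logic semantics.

In K3: a ∧ a = F ∧ F = F
(a ∧ a) → b = F → I = T  [¬F ∨ I]
((a ∧ a) → b) → b = T → I = I
¬(((a ∧ a) → b) → b) = ¬I = I
¬(((a ∧ a) → b) → b) ∧ a = I ∧ F = F
In Weak Kleene logic: a ∧ a = F ∧ F = F
(a ∧ a) → b = F → I = I  [any arg is the third value ⇒ result is the third value]
((a ∧ a) → b) → b = I → I = I
¬(((a ∧ a) → b) → b) = ¬I = I
¬(((a ∧ a) → b) → b) ∧ a = I ∧ F = I
They differ because K3 and Weak Kleene logic treat I differently under the binary connectives.

F; I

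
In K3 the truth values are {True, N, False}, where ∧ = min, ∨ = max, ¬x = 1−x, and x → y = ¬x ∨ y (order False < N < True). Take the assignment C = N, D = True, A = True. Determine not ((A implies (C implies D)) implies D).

False

C implies D = N implies True = True
A implies (C implies D) = True implies True = True
(A implies (C implies D)) implies D = True implies True = True
not ((A implies (C implies D)) implies D) = not True = False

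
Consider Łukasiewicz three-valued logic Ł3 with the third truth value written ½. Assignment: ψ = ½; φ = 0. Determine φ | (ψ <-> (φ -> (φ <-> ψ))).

½

φ <-> ψ = 0 <-> ½ = ½  [1 − |0−½|]
φ -> (φ <-> ψ) = 0 -> ½ = 1
ψ <-> (φ -> (φ <-> ψ)) = ½ <-> 1 = ½
φ | (ψ <-> (φ -> (φ <-> ψ))) = 0 | ½ = ½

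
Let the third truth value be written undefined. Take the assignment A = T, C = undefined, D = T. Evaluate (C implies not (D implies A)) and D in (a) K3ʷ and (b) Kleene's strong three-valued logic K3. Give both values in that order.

In K3ʷ: D implies A = T implies T = T
not (D implies A) = not T = F
C implies not (D implies A) = undefined implies F = undefined  [any arg is the third value ⇒ result is the third value]
(C implies not (D implies A)) and D = undefined and T = undefined
In Kleene's strong three-valued logic K3: D implies A = T implies T = T
not (D implies A) = not T = F
C implies not (D implies A) = undefined implies F = undefined  [not undefined or F]
(C implies not (D implies A)) and D = undefined and T = undefined

undefined; undefined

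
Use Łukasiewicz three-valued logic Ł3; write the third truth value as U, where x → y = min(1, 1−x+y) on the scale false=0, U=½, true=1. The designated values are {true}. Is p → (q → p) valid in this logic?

Yes

Every assignment of p, q over {true, U, false} gives a value in {true}.
In particular, with p=U, q=U: p → (q → p) = true.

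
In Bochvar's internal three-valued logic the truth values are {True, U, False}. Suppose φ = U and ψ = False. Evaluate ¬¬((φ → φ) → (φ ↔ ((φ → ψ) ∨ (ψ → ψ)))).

U

φ → φ = U → U = U
φ → ψ = U → False = U
ψ → ψ = False → False = True
(φ → ψ) ∨ (ψ → ψ) = U ∨ True = U
φ ↔ ((φ → ψ) ∨ (ψ → ψ)) = U ↔ U = U
(φ → φ) → (φ ↔ ((φ → ψ) ∨ (ψ → ψ))) = U → U = U
¬((φ → φ) → (φ ↔ ((φ → ψ) ∨ (ψ → ψ)))) = ¬U = U
¬¬((φ → φ) → (φ ↔ ((φ → ψ) ∨ (ψ → ψ)))) = ¬U = U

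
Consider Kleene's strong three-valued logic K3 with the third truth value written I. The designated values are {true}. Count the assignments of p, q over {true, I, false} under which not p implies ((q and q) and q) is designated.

5

Of the 9 assignments, 5 give a value in {true}.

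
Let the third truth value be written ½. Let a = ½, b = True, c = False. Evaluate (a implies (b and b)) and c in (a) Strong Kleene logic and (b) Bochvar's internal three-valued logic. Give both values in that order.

In Strong Kleene logic: b and b = True and True = True
a implies (b and b) = ½ implies True = True  [not ½ or True]
(a implies (b and b)) and c = True and False = False
In Bochvar's internal three-valued logic: b and b = True and True = True
a implies (b and b) = ½ implies True = ½  [any arg is the third value ⇒ result is the third value]
(a implies (b and b)) and c = ½ and False = ½
They differ because Strong Kleene logic and Bochvar's internal three-valued logic treat ½ differently under the binary connectives.

False; ½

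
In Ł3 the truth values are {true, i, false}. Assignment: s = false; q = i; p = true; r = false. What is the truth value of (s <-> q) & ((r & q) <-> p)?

s <-> q = false <-> i = i
r & q = false & i = false
(r & q) <-> p = false <-> true = false
(s <-> q) & ((r & q) <-> p) = i & false = false

false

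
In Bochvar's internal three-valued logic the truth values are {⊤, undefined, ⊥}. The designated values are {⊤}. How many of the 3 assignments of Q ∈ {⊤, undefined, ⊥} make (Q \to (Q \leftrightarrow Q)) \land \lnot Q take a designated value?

1

Q=⊤: ⊥ ·
Q=undefined: undefined ·
Q=⊥: ⊤ ✓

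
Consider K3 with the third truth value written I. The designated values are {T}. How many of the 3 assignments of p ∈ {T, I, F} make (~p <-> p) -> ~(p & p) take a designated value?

2

p=T: T ✓
p=I: I ·
p=F: T ✓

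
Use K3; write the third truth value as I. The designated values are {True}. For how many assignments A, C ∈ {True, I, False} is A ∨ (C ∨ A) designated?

5

Of the 9 assignments, 5 give a value in {True}.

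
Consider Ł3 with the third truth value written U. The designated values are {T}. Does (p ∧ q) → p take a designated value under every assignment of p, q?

Every assignment of p, q over {T, U, F} gives a value in {T}.
In particular, with p=U, q=U: (p ∧ q) → p = T.

Yes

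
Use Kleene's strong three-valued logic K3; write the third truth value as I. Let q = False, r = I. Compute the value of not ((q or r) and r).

q or r = False or I = I
(q or r) and r = I and I = I
not ((q or r) and r) = not I = I

I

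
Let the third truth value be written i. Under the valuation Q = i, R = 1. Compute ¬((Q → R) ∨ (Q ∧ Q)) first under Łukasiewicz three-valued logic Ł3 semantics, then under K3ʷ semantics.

0; i

In Łukasiewicz three-valued logic Ł3: Q → R = i → 1 = 1  [min(1, 1−½+1)]
Q ∧ Q = i ∧ i = i
(Q → R) ∨ (Q ∧ Q) = 1 ∨ i = 1
¬((Q → R) ∨ (Q ∧ Q)) = ¬1 = 0
In K3ʷ: Q → R = i → 1 = i  [any arg is the third value ⇒ result is the third value]
Q ∧ Q = i ∧ i = i
(Q → R) ∨ (Q ∧ Q) = i ∨ i = i
¬((Q → R) ∨ (Q ∧ Q)) = ¬i = i
They differ because Łukasiewicz three-valued logic Ł3 and K3ʷ treat i differently under the binary connectives.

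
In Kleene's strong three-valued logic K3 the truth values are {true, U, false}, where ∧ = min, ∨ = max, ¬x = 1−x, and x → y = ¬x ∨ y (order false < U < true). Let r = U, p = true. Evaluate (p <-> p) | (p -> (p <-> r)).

true

p <-> p = true <-> true = true
p <-> r = true <-> U = U
p -> (p <-> r) = true -> U = U  [~true | U]
(p <-> p) | (p -> (p <-> r)) = true | U = true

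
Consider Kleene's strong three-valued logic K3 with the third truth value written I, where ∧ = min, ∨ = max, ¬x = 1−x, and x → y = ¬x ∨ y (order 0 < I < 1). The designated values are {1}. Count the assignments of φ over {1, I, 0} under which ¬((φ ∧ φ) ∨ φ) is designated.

φ=1: 0 ·
φ=I: I ·
φ=0: 1 ✓

1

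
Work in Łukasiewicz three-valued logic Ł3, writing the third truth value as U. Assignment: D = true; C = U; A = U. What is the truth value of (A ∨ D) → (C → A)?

A ∨ D = U ∨ true = true
C → A = U → U = true
(A ∨ D) → (C → A) = true → true = true

true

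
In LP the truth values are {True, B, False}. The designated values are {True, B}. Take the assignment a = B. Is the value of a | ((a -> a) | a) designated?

Yes

a -> a = B -> B = B
(a -> a) | a = B | B = B
a | ((a -> a) | a) = B | B = B
B ∈ {True, B}.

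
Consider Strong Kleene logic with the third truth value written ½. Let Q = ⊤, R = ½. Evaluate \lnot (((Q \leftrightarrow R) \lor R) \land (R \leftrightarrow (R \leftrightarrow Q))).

½

Q \leftrightarrow R = ⊤ \leftrightarrow ½ = ½
(Q \leftrightarrow R) \lor R = ½ \lor ½ = ½
R \leftrightarrow Q = ½ \leftrightarrow ⊤ = ½
R \leftrightarrow (R \leftrightarrow Q) = ½ \leftrightarrow ½ = ½
((Q \leftrightarrow R) \lor R) \land (R \leftrightarrow (R \leftrightarrow Q)) = ½ \land ½ = ½
\lnot (((Q \leftrightarrow R) \lor R) \land (R \leftrightarrow (R \leftrightarrow Q))) = \lnot ½ = ½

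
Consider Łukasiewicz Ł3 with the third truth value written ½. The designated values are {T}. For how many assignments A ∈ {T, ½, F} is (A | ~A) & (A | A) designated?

1

A=T: T ✓
A=½: ½ ·
A=F: F ·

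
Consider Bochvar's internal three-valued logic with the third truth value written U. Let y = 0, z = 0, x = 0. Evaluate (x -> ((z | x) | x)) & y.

0

z | x = 0 | 0 = 0
(z | x) | x = 0 | 0 = 0
x -> ((z | x) | x) = 0 -> 0 = 1
(x -> ((z | x) | x)) & y = 1 & 0 = 0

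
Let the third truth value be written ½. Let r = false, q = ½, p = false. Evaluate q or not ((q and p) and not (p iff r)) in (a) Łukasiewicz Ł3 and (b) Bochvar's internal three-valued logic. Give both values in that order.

In Łukasiewicz Ł3: q and p = ½ and false = false
p iff r = false iff false = true
not (p iff r) = not true = false
(q and p) and not (p iff r) = false and false = false
not ((q and p) and not (p iff r)) = not false = true
q or not ((q and p) and not (p iff r)) = ½ or true = true
In Bochvar's internal three-valued logic: q and p = ½ and false = ½
p iff r = false iff false = true
not (p iff r) = not true = false
(q and p) and not (p iff r) = ½ and false = ½
not ((q and p) and not (p iff r)) = not ½ = ½
q or not ((q and p) and not (p iff r)) = ½ or ½ = ½
They differ because Łukasiewicz Ł3 and Bochvar's internal three-valued logic treat ½ differently under the binary connectives.

true; ½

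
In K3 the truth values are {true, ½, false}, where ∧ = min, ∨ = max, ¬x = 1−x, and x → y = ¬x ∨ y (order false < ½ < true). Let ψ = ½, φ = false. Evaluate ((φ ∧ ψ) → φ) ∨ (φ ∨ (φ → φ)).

true

φ ∧ ψ = false ∧ ½ = false
(φ ∧ ψ) → φ = false → false = true
φ → φ = false → false = true
φ ∨ (φ → φ) = false ∨ true = true
((φ ∧ ψ) → φ) ∨ (φ ∨ (φ → φ)) = true ∨ true = true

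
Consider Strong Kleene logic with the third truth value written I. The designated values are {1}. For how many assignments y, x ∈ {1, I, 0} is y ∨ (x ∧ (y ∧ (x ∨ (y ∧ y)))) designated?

Designated under: (y=1, x=1); (y=1, x=I); (y=1, x=0).

3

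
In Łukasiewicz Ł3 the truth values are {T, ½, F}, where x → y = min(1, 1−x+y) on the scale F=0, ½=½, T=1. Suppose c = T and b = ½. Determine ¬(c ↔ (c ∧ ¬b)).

½

¬b = ¬½ = ½
c ∧ ¬b = T ∧ ½ = ½
c ↔ (c ∧ ¬b) = T ↔ ½ = ½  [1 − |1−½|]
¬(c ↔ (c ∧ ¬b)) = ¬½ = ½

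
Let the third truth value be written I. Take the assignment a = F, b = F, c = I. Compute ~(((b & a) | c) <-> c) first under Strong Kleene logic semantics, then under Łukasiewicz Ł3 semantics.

I; F

In Strong Kleene logic: b & a = F & F = F
(b & a) | c = F | I = I
((b & a) | c) <-> c = I <-> I = I
~(((b & a) | c) <-> c) = ~I = I
In Łukasiewicz Ł3: b & a = F & F = F
(b & a) | c = F | I = I
((b & a) | c) <-> c = I <-> I = T
~(((b & a) | c) <-> c) = ~T = F
They differ because Strong Kleene logic and Łukasiewicz Ł3 treat I differently under implication.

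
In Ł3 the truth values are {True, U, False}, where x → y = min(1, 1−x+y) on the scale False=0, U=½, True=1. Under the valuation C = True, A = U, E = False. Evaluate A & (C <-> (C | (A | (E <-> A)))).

E <-> A = False <-> U = U
A | (E <-> A) = U | U = U
C | (A | (E <-> A)) = True | U = True
C <-> (C | (A | (E <-> A))) = True <-> True = True
A & (C <-> (C | (A | (E <-> A)))) = U & True = U

U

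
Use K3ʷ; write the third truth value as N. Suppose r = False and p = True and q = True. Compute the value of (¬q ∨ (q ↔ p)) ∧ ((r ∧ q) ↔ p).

¬q = ¬True = False
q ↔ p = True ↔ True = True
¬q ∨ (q ↔ p) = False ∨ True = True
r ∧ q = False ∧ True = False
(r ∧ q) ↔ p = False ↔ True = False
(¬q ∨ (q ↔ p)) ∧ ((r ∧ q) ↔ p) = True ∧ False = False

False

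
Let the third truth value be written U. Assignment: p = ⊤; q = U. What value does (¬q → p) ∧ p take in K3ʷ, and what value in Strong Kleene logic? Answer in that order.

In K3ʷ: ¬q = ¬U = U
¬q → p = U → ⊤ = U  [any arg is the third value ⇒ result is the third value]
(¬q → p) ∧ p = U ∧ ⊤ = U
In Strong Kleene logic: ¬q = ¬U = U
¬q → p = U → ⊤ = ⊤  [¬U ∨ ⊤]
(¬q → p) ∧ p = ⊤ ∧ ⊤ = ⊤
They differ because K3ʷ and Strong Kleene logic treat U differently under the binary connectives.

U; ⊤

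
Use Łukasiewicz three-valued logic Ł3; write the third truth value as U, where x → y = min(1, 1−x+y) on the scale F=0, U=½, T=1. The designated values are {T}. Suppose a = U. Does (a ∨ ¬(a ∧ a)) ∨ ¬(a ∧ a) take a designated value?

a ∧ a = U ∧ U = U
¬(a ∧ a) = ¬U = U
a ∨ ¬(a ∧ a) = U ∨ U = U
a ∧ a = U ∧ U = U
¬(a ∧ a) = ¬U = U
(a ∨ ¬(a ∧ a)) ∨ ¬(a ∧ a) = U ∨ U = U
U ∉ {T}.

No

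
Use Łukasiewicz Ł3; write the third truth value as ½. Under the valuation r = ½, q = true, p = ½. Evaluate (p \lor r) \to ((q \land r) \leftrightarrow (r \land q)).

true

p \lor r = ½ \lor ½ = ½
q \land r = true \land ½ = ½
r \land q = ½ \land true = ½
(q \land r) \leftrightarrow (r \land q) = ½ \leftrightarrow ½ = true
(p \lor r) \to ((q \land r) \leftrightarrow (r \land q)) = ½ \to true = true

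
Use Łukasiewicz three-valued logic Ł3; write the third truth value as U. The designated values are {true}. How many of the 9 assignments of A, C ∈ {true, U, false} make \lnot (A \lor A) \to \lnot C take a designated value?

Of the 9 assignments, 6 give a value in {true}.

6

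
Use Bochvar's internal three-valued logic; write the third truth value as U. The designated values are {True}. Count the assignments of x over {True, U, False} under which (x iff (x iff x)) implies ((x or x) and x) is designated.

x=True: True ✓
x=U: U ·
x=False: True ✓

2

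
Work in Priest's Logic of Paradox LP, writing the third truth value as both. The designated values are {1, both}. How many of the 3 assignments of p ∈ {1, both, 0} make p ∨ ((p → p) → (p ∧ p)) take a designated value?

p=1: 1 ✓
p=both: both ✓
p=0: 0 ·

2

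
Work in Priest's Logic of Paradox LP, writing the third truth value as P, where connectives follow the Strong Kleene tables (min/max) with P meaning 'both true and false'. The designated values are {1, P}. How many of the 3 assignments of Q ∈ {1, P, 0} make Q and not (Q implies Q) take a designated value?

1

Q=1: 0 ·
Q=P: P ✓
Q=0: 0 ·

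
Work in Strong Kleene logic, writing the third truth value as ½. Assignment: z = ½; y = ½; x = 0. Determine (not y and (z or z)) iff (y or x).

not y = not ½ = ½
z or z = ½ or ½ = ½
not y and (z or z) = ½ and ½ = ½
y or x = ½ or 0 = ½
(not y and (z or z)) iff (y or x) = ½ iff ½ = ½

½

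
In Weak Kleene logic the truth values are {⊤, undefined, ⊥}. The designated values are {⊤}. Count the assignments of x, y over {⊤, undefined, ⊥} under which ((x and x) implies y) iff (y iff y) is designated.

Designated under: (x=⊤, y=⊤); (x=⊥, y=⊤); (x=⊥, y=⊥).

3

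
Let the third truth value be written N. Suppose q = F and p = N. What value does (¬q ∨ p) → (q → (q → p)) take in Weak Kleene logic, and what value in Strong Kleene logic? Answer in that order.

In Weak Kleene logic: ¬q = ¬F = T
¬q ∨ p = T ∨ N = N
q → p = F → N = N  [any arg is the third value ⇒ result is the third value]
q → (q → p) = F → N = N
(¬q ∨ p) → (q → (q → p)) = N → N = N
In Strong Kleene logic: ¬q = ¬F = T
¬q ∨ p = T ∨ N = T
q → p = F → N = T
q → (q → p) = F → T = T
(¬q ∨ p) → (q → (q → p)) = T → T = T
They differ because Weak Kleene logic and Strong Kleene logic treat N differently under the binary connectives.

N; T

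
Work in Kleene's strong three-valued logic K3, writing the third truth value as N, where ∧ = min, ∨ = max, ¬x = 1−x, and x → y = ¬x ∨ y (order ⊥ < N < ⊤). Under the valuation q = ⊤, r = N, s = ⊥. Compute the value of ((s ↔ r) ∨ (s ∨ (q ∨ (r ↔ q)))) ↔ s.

⊥

s ↔ r = ⊥ ↔ N = N
r ↔ q = N ↔ ⊤ = N
q ∨ (r ↔ q) = ⊤ ∨ N = ⊤
s ∨ (q ∨ (r ↔ q)) = ⊥ ∨ ⊤ = ⊤
(s ↔ r) ∨ (s ∨ (q ∨ (r ↔ q))) = N ∨ ⊤ = ⊤
((s ↔ r) ∨ (s ∨ (q ∨ (r ↔ q)))) ↔ s = ⊤ ↔ ⊥ = ⊥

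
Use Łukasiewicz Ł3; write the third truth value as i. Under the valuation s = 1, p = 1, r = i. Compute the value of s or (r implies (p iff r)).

1

p iff r = 1 iff i = i  [1 − |1−½|]
r implies (p iff r) = i implies i = 1
s or (r implies (p iff r)) = 1 or 1 = 1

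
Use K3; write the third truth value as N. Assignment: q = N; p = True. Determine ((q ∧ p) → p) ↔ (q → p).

True

q ∧ p = N ∧ True = N
(q ∧ p) → p = N → True = True  [¬N ∨ True]
q → p = N → True = True
((q ∧ p) → p) ↔ (q → p) = True ↔ True = True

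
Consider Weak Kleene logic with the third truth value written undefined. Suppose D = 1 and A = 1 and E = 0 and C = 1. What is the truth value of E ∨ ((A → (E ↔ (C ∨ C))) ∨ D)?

C ∨ C = 1 ∨ 1 = 1
E ↔ (C ∨ C) = 0 ↔ 1 = 0
A → (E ↔ (C ∨ C)) = 1 → 0 = 0
(A → (E ↔ (C ∨ C))) ∨ D = 0 ∨ 1 = 1
E ∨ ((A → (E ↔ (C ∨ C))) ∨ D) = 0 ∨ 1 = 1

1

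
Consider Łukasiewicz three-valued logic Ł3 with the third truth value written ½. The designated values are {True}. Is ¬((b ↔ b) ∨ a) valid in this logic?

Countermodel: b=True, a=True gives False, which is not designated.

No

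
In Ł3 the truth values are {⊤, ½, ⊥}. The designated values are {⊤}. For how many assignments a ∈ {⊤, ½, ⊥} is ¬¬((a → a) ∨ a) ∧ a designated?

1

a=⊤: ⊤ ✓
a=½: ½ ·
a=⊥: ⊥ ·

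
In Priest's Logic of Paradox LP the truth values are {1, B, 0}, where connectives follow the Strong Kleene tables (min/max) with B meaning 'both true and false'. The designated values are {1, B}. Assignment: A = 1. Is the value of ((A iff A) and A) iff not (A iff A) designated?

No

A iff A = 1 iff 1 = 1
(A iff A) and A = 1 and 1 = 1
A iff A = 1 iff 1 = 1
not (A iff A) = not 1 = 0
((A iff A) and A) iff not (A iff A) = 1 iff 0 = 0
0 ∉ {1, B}.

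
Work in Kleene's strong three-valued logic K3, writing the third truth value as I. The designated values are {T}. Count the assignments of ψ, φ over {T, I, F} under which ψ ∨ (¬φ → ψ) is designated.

5

Of the 9 assignments, 5 give a value in {T}.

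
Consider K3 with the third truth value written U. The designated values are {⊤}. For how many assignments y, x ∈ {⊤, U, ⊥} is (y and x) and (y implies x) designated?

Designated under: (y=⊤, x=⊤).

1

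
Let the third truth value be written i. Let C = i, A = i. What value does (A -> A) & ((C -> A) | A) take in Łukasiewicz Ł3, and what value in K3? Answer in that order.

True; i

In Łukasiewicz Ł3: A -> A = i -> i = True
C -> A = i -> i = True
(C -> A) | A = True | i = True
(A -> A) & ((C -> A) | A) = True & True = True
In K3: A -> A = i -> i = i  [~i | i]
C -> A = i -> i = i
(C -> A) | A = i | i = i
(A -> A) & ((C -> A) | A) = i & i = i
They differ because Łukasiewicz Ł3 and K3 treat i differently under implication.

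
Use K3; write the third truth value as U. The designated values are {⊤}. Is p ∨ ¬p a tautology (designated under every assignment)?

Countermodel: p=U gives U, which is not designated.

No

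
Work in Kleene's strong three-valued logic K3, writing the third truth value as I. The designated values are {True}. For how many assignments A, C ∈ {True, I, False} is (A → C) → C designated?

Designated under: (A=True, C=True); (A=True, C=False); (A=I, C=True); (A=False, C=True).

4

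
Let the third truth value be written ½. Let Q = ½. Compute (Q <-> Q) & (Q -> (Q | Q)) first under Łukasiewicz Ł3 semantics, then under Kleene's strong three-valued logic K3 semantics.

In Łukasiewicz Ł3: Q <-> Q = ½ <-> ½ = T
Q | Q = ½ | ½ = ½
Q -> (Q | Q) = ½ -> ½ = T
(Q <-> Q) & (Q -> (Q | Q)) = T & T = T
In Kleene's strong three-valued logic K3: Q <-> Q = ½ <-> ½ = ½
Q | Q = ½ | ½ = ½
Q -> (Q | Q) = ½ -> ½ = ½  [~½ | ½]
(Q <-> Q) & (Q -> (Q | Q)) = ½ & ½ = ½
They differ because Łukasiewicz Ł3 and Kleene's strong three-valued logic K3 treat ½ differently under implication.

T; ½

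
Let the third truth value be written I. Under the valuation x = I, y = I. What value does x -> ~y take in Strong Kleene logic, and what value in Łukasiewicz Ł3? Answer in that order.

In Strong Kleene logic: ~y = ~I = I
x -> ~y = I -> I = I  [~I | I]
In Łukasiewicz Ł3: ~y = ~I = I
x -> ~y = I -> I = 1
They differ because Strong Kleene logic and Łukasiewicz Ł3 treat I differently under implication.

I; 1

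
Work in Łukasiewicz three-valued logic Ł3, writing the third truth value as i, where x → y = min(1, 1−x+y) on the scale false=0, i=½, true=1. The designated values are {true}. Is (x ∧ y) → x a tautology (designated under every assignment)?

Yes

Every assignment of x, y over {true, i, false} gives a value in {true}.
In particular, with x=i, y=i: (x ∧ y) → x = true.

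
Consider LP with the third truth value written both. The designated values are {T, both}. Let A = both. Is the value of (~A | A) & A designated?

Yes

~A = ~both = both
~A | A = both | both = both
(~A | A) & A = both & both = both
both ∈ {T, both}.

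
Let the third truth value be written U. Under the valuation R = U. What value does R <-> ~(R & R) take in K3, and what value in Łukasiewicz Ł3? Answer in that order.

U; True

In K3: R & R = U & U = U
~(R & R) = ~U = U
R <-> ~(R & R) = U <-> U = U
In Łukasiewicz Ł3: R & R = U & U = U
~(R & R) = ~U = U
R <-> ~(R & R) = U <-> U = True  [1 − |½−½|]
They differ because K3 and Łukasiewicz Ł3 treat U differently under implication.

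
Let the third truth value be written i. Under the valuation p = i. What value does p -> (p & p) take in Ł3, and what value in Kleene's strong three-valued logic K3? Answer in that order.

In Ł3: p & p = i & i = i
p -> (p & p) = i -> i = T
In Kleene's strong three-valued logic K3: p & p = i & i = i
p -> (p & p) = i -> i = i
They differ because Ł3 and Kleene's strong three-valued logic K3 treat i differently under implication.

T; i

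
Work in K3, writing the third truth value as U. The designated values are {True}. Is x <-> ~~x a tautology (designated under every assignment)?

Countermodel: x=U gives U, which is not designated.

No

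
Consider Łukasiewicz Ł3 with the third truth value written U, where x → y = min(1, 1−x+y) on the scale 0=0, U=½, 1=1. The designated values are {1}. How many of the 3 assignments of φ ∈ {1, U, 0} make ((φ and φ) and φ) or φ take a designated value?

1

φ=1: 1 ✓
φ=U: U ·
φ=0: 0 ·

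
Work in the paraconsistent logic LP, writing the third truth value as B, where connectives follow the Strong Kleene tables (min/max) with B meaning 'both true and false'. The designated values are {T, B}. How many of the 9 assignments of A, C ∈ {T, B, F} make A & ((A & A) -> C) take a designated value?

Of the 9 assignments, 5 give a value in {T, B}.

5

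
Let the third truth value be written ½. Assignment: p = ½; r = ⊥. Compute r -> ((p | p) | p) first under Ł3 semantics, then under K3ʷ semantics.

In Ł3: p | p = ½ | ½ = ½
(p | p) | p = ½ | ½ = ½
r -> ((p | p) | p) = ⊥ -> ½ = ⊤
In K3ʷ: p | p = ½ | ½ = ½
(p | p) | p = ½ | ½ = ½
r -> ((p | p) | p) = ⊥ -> ½ = ½
They differ because Ł3 and K3ʷ treat ½ differently under the binary connectives.

⊤; ½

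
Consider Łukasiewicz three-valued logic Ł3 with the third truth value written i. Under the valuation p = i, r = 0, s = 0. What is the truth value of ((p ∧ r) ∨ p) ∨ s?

i

p ∧ r = i ∧ 0 = 0
(p ∧ r) ∨ p = 0 ∨ i = i
((p ∧ r) ∨ p) ∨ s = i ∨ 0 = i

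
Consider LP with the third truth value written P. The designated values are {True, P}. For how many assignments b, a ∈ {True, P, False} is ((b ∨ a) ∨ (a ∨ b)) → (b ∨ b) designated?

Of the 9 assignments, 8 give a value in {True, P}.

8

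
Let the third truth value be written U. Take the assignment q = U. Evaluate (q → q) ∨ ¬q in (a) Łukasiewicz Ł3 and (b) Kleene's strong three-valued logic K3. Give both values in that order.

In Łukasiewicz Ł3: q → q = U → U = ⊤
¬q = ¬U = U
(q → q) ∨ ¬q = ⊤ ∨ U = ⊤
In Kleene's strong three-valued logic K3: q → q = U → U = U  [¬U ∨ U]
¬q = ¬U = U
(q → q) ∨ ¬q = U ∨ U = U
They differ because Łukasiewicz Ł3 and Kleene's strong three-valued logic K3 treat U differently under implication.

⊤; U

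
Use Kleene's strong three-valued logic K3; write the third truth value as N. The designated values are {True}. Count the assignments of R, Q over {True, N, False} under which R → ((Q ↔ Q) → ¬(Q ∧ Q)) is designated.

5

Of the 9 assignments, 5 give a value in {True}.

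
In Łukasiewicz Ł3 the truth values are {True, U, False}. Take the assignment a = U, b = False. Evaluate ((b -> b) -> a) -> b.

b -> b = False -> False = True
(b -> b) -> a = True -> U = U  [min(1, 1−1+½)]
((b -> b) -> a) -> b = U -> False = U

U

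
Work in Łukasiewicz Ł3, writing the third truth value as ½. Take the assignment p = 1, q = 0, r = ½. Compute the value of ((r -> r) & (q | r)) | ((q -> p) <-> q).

½

r -> r = ½ -> ½ = 1  [min(1, 1−½+½)]
q | r = 0 | ½ = ½
(r -> r) & (q | r) = 1 & ½ = ½
q -> p = 0 -> 1 = 1
(q -> p) <-> q = 1 <-> 0 = 0
((r -> r) & (q | r)) | ((q -> p) <-> q) = ½ | 0 = ½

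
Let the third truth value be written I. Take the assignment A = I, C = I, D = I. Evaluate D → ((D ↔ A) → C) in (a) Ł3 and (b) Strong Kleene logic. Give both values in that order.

In Ł3: D ↔ A = I ↔ I = true  [1 − |½−½|]
(D ↔ A) → C = true → I = I
D → ((D ↔ A) → C) = I → I = true
In Strong Kleene logic: D ↔ A = I ↔ I = I
(D ↔ A) → C = I → I = I  [¬I ∨ I]
D → ((D ↔ A) → C) = I → I = I
They differ because Ł3 and Strong Kleene logic treat I differently under implication.

true; I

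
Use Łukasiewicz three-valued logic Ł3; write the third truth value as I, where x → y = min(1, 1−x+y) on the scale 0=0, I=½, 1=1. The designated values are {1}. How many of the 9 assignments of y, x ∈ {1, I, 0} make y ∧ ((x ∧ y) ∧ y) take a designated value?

Designated under: (y=1, x=1).

1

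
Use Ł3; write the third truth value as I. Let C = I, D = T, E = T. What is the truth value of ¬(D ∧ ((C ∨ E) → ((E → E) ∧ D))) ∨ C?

I

C ∨ E = I ∨ T = T
E → E = T → T = T
(E → E) ∧ D = T ∧ T = T
(C ∨ E) → ((E → E) ∧ D) = T → T = T
D ∧ ((C ∨ E) → ((E → E) ∧ D)) = T ∧ T = T
¬(D ∧ ((C ∨ E) → ((E → E) ∧ D))) = ¬T = F
¬(D ∧ ((C ∨ E) → ((E → E) ∧ D))) ∨ C = F ∨ I = I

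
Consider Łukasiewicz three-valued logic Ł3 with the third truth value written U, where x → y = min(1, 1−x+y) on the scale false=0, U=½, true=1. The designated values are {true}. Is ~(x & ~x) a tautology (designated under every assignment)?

Countermodel: x=U gives U, which is not designated.

No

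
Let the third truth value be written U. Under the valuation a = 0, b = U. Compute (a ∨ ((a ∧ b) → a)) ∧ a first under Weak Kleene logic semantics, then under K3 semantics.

U; 0

In Weak Kleene logic: a ∧ b = 0 ∧ U = U
(a ∧ b) → a = U → 0 = U
a ∨ ((a ∧ b) → a) = 0 ∨ U = U
(a ∨ ((a ∧ b) → a)) ∧ a = U ∧ 0 = U
In K3: a ∧ b = 0 ∧ U = 0
(a ∧ b) → a = 0 → 0 = 1
a ∨ ((a ∧ b) → a) = 0 ∨ 1 = 1
(a ∨ ((a ∧ b) → a)) ∧ a = 1 ∧ 0 = 0
They differ because Weak Kleene logic and K3 treat U differently under the binary connectives.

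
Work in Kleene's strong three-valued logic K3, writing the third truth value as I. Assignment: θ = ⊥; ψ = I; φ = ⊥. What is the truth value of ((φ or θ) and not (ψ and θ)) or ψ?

φ or θ = ⊥ or ⊥ = ⊥
ψ and θ = I and ⊥ = ⊥
not (ψ and θ) = not ⊥ = ⊤
(φ or θ) and not (ψ and θ) = ⊥ and ⊤ = ⊥
((φ or θ) and not (ψ and θ)) or ψ = ⊥ or I = I

I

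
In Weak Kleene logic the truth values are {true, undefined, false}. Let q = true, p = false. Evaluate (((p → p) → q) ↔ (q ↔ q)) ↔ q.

true

p → p = false → false = true
(p → p) → q = true → true = true
q ↔ q = true ↔ true = true
((p → p) → q) ↔ (q ↔ q) = true ↔ true = true
(((p → p) → q) ↔ (q ↔ q)) ↔ q = true ↔ true = true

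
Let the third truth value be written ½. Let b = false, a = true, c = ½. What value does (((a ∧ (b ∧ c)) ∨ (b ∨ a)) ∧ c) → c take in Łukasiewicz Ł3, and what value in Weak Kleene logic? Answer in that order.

In Łukasiewicz Ł3: b ∧ c = false ∧ ½ = false
a ∧ (b ∧ c) = true ∧ false = false
b ∨ a = false ∨ true = true
(a ∧ (b ∧ c)) ∨ (b ∨ a) = false ∨ true = true
((a ∧ (b ∧ c)) ∨ (b ∨ a)) ∧ c = true ∧ ½ = ½
(((a ∧ (b ∧ c)) ∨ (b ∨ a)) ∧ c) → c = ½ → ½ = true  [min(1, 1−½+½)]
In Weak Kleene logic: b ∧ c = false ∧ ½ = ½
a ∧ (b ∧ c) = true ∧ ½ = ½
b ∨ a = false ∨ true = true
(a ∧ (b ∧ c)) ∨ (b ∨ a) = ½ ∨ true = ½
((a ∧ (b ∧ c)) ∨ (b ∨ a)) ∧ c = ½ ∧ ½ = ½
(((a ∧ (b ∧ c)) ∨ (b ∨ a)) ∧ c) → c = ½ → ½ = ½
They differ because Łukasiewicz Ł3 and Weak Kleene logic treat ½ differently under the binary connectives.

true; ½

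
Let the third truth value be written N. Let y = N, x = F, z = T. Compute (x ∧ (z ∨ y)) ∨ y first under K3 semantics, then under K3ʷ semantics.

N; N

In K3: z ∨ y = T ∨ N = T
x ∧ (z ∨ y) = F ∧ T = F
(x ∧ (z ∨ y)) ∨ y = F ∨ N = N
In K3ʷ: z ∨ y = T ∨ N = N
x ∧ (z ∨ y) = F ∧ N = N
(x ∧ (z ∨ y)) ∨ y = N ∨ N = N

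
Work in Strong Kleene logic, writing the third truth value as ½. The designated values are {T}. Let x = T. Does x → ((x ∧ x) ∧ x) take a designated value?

Yes

x ∧ x = T ∧ T = T
(x ∧ x) ∧ x = T ∧ T = T
x → ((x ∧ x) ∧ x) = T → T = T
T ∈ {T}.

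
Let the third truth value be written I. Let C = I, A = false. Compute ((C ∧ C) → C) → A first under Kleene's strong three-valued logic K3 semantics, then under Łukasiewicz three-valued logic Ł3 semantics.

In Kleene's strong three-valued logic K3: C ∧ C = I ∧ I = I
(C ∧ C) → C = I → I = I  [¬I ∨ I]
((C ∧ C) → C) → A = I → false = I
In Łukasiewicz three-valued logic Ł3: C ∧ C = I ∧ I = I
(C ∧ C) → C = I → I = true  [min(1, 1−½+½)]
((C ∧ C) → C) → A = true → false = false
They differ because Kleene's strong three-valued logic K3 and Łukasiewicz three-valued logic Ł3 treat I differently under implication.

I; false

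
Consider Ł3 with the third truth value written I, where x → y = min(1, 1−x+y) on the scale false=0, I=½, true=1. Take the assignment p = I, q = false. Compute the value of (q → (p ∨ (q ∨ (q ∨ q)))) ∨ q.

true

q ∨ q = false ∨ false = false
q ∨ (q ∨ q) = false ∨ false = false
p ∨ (q ∨ (q ∨ q)) = I ∨ false = I
q → (p ∨ (q ∨ (q ∨ q))) = false → I = true  [min(1, 1−0+½)]
(q → (p ∨ (q ∨ (q ∨ q)))) ∨ q = true ∨ false = true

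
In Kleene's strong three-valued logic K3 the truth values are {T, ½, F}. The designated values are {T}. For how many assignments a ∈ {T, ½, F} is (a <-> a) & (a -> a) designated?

a=T: T ✓
a=½: ½ ·
a=F: T ✓

2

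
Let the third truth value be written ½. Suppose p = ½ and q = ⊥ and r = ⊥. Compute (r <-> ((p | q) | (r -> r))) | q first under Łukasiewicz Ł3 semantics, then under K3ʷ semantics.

In Łukasiewicz Ł3: p | q = ½ | ⊥ = ½
r -> r = ⊥ -> ⊥ = ⊤
(p | q) | (r -> r) = ½ | ⊤ = ⊤
r <-> ((p | q) | (r -> r)) = ⊥ <-> ⊤ = ⊥
(r <-> ((p | q) | (r -> r))) | q = ⊥ | ⊥ = ⊥
In K3ʷ: p | q = ½ | ⊥ = ½
r -> r = ⊥ -> ⊥ = ⊤
(p | q) | (r -> r) = ½ | ⊤ = ½
r <-> ((p | q) | (r -> r)) = ⊥ <-> ½ = ½
(r <-> ((p | q) | (r -> r))) | q = ½ | ⊥ = ½
They differ because Łukasiewicz Ł3 and K3ʷ treat ½ differently under the binary connectives.

⊥; ½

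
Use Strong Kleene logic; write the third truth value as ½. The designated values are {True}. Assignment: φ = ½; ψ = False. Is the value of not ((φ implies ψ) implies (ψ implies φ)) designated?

No

φ implies ψ = ½ implies False = ½
ψ implies φ = False implies ½ = True
(φ implies ψ) implies (ψ implies φ) = ½ implies True = True
not ((φ implies ψ) implies (ψ implies φ)) = not True = False
False ∉ {True}.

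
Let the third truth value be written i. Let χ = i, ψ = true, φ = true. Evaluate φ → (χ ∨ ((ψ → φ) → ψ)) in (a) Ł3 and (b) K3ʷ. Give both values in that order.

In Ł3: ψ → φ = true → true = true
(ψ → φ) → ψ = true → true = true
χ ∨ ((ψ → φ) → ψ) = i ∨ true = true
φ → (χ ∨ ((ψ → φ) → ψ)) = true → true = true
In K3ʷ: ψ → φ = true → true = true
(ψ → φ) → ψ = true → true = true
χ ∨ ((ψ → φ) → ψ) = i ∨ true = i
φ → (χ ∨ ((ψ → φ) → ψ)) = true → i = i  [any arg is the third value ⇒ result is the third value]
They differ because Ł3 and K3ʷ treat i differently under the binary connectives.

true; i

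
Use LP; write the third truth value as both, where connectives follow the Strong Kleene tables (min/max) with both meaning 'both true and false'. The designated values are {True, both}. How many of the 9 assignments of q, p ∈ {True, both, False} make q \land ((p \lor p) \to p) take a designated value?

Of the 9 assignments, 6 give a value in {True, both}.

6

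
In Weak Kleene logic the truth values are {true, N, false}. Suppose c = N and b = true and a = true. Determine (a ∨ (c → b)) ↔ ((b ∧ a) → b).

N

c → b = N → true = N  [any arg is the third value ⇒ result is the third value]
a ∨ (c → b) = true ∨ N = N
b ∧ a = true ∧ true = true
(b ∧ a) → b = true → true = true
(a ∨ (c → b)) ↔ ((b ∧ a) → b) = N ↔ true = N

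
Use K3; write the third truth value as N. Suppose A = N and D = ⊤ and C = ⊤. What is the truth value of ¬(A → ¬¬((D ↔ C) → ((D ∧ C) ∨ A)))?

D ↔ C = ⊤ ↔ ⊤ = ⊤
D ∧ C = ⊤ ∧ ⊤ = ⊤
(D ∧ C) ∨ A = ⊤ ∨ N = ⊤
(D ↔ C) → ((D ∧ C) ∨ A) = ⊤ → ⊤ = ⊤
¬((D ↔ C) → ((D ∧ C) ∨ A)) = ¬⊤ = ⊥
¬¬((D ↔ C) → ((D ∧ C) ∨ A)) = ¬⊥ = ⊤
A → ¬¬((D ↔ C) → ((D ∧ C) ∨ A)) = N → ⊤ = ⊤  [¬N ∨ ⊤]
¬(A → ¬¬((D ↔ C) → ((D ∧ C) ∨ A))) = ¬⊤ = ⊥

⊥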